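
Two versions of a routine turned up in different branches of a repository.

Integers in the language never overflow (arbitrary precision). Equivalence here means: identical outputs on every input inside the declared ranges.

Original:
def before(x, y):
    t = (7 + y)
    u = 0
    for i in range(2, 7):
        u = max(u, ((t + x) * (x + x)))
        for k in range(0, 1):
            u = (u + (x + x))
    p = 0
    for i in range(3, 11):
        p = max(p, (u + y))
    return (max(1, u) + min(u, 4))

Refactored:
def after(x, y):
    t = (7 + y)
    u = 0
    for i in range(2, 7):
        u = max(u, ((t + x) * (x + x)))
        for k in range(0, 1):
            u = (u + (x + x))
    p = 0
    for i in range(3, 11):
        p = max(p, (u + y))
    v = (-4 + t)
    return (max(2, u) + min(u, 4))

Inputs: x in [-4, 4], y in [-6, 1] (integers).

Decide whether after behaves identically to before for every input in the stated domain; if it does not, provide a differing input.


Run the pair on x=-4, y=-4.
before: t=3, then u=0, then (i=2), then u=8, then (k=0), then u=0, then (i=3), then u=8, then (k=0), then u=0, then (i=4), then u=8, then (k=0), then u=0, then (i=5), then u=8, then (k=0), then u=0, then (i=6), then u=8, then (k=0), then u=0, then p=0, then (i=3), then p=0, then (i=4), then p=0, then (i=5), then p=0, then (i=6), then p=0, then (i=7), then p=0, then (i=8), then p=0, then (i=9), then p=0, then (i=10), then p=0, then returns 1
after: t=3, then u=0, then (i=2), then u=8, then (k=0), then u=0, then (i=3), then u=8, then (k=0), then u=0, then (i=4), then u=8, then (k=0), then u=0, then (i=5), then u=8, then (k=0), then u=0, then (i=6), then u=8, then (k=0), then u=0, then p=0, then (i=3), then p=0, then (i=4), then p=0, then (i=5), then p=0, then (i=6), then p=0, then (i=7), then p=0, then (i=8), then p=0, then (i=9), then p=0, then (i=10), then p=0, then v=-1, then returns 2
1 and 2 differ, so these are not the same function on this domain.
verdict: not equivalent; witness: x=-4, y=-4


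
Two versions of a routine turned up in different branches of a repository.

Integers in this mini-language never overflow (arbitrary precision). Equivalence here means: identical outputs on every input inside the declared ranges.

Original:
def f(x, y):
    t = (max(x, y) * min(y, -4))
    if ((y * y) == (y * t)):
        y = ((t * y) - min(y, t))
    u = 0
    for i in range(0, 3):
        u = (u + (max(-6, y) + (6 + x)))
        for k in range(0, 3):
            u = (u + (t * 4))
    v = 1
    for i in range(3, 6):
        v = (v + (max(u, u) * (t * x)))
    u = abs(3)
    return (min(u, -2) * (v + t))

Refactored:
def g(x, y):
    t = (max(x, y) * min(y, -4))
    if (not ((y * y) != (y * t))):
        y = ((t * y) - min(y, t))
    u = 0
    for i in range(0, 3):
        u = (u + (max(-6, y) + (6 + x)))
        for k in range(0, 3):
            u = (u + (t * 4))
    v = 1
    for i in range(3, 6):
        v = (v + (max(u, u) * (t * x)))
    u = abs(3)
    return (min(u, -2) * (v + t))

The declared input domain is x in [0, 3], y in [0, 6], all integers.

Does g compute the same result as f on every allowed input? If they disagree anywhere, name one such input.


The two versions differ — the changes include comparison usage differs; boolean connective usage differs.
Spot check at x=0, y=2 — f: t becomes -8; next ((y * y) == (y * t)) evaluates to false; next u becomes 0; next at i=0:; next u becomes 8; next at k=0:; next u becomes -24; next at k=1:; next u becomes -56; next at k=2:; next u becomes -88; next at i=1:; next u becomes -80; next at k=0:; next u becomes -112; next at k=1:; next u becomes -144; next at k=2:; next u becomes -176; next at i=2:; next u becomes -168; next at k=0:; next u becomes -200; next at k=1:; next u becomes -232; next at k=2:; next u becomes -264; next v becomes 1; next at i=3:; next v becomes 1; next at i=4:; next v becomes 1; next at i=5:; next v becomes 1; next u becomes 3; next final value 14. g: t becomes -8; next (not ((y * y) != (y * t))) evaluates to false; next u becomes 0; next at i=0:; next u becomes 8; next at k=0:; next u becomes -24; next at k=1:; next u becomes -56; next at k=2:; next u becomes -88; next at i=1:; next u becomes -80; next at k=0:; next u becomes -112; next at k=1:; next u becomes -144; next at k=2:; next u becomes -176; next at i=2:; next u becomes -168; next at k=0:; next u becomes -200; next at k=1:; next u becomes -232; next at k=2:; next u becomes -264; next v becomes 1; next at i=3:; next v becomes 1; next at i=4:; next v becomes 1; next at i=5:; next v becomes 1; next u becomes 3; next final value 14. Both give 14.
Sweeping the whole domain (28 inputs) finds no disagreement.
verdict: equivalent


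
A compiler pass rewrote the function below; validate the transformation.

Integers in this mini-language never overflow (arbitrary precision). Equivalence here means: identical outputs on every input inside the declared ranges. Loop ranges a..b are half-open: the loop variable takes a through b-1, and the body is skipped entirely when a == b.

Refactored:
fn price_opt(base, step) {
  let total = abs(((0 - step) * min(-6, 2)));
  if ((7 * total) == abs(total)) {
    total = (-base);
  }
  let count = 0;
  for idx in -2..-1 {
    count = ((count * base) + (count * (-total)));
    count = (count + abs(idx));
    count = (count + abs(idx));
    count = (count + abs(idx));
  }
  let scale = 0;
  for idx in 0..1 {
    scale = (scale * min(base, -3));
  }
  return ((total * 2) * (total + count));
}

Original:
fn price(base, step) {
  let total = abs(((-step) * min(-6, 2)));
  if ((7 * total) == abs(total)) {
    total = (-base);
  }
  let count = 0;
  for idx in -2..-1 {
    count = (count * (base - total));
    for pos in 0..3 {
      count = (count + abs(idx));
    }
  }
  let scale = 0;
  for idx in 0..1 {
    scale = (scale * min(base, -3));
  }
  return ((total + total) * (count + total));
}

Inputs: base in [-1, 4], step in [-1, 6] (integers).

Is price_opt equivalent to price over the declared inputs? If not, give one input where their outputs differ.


This is a faithful refactor — loop structure differs, arithmetic usage differs, constant usage differs, local variable names differ, statement counts differ, min/max/abs usage differs, but the computed results match everywhere.
One worked example (base=3, step=3) — price: total=18, then ((7 * total) == abs(total)) is false, then count=0, then (idx=-2), then count=0, then (pos=0), then count=2, then (pos=1), then count=4, then (pos=2), then count=6, then scale=0, then (idx=0), then scale=0, then returns 864; price_opt: total=18, then ((7 * total) == abs(total)) is false, then count=0, then (idx=-2), then count=0, then count=2, then count=4, then count=6, then scale=0, then (idx=0), then scale=0, then returns 864; agreement on 864.
An exhaustive pass over the 48 declared inputs shows identical outputs.
verdict: equivalent


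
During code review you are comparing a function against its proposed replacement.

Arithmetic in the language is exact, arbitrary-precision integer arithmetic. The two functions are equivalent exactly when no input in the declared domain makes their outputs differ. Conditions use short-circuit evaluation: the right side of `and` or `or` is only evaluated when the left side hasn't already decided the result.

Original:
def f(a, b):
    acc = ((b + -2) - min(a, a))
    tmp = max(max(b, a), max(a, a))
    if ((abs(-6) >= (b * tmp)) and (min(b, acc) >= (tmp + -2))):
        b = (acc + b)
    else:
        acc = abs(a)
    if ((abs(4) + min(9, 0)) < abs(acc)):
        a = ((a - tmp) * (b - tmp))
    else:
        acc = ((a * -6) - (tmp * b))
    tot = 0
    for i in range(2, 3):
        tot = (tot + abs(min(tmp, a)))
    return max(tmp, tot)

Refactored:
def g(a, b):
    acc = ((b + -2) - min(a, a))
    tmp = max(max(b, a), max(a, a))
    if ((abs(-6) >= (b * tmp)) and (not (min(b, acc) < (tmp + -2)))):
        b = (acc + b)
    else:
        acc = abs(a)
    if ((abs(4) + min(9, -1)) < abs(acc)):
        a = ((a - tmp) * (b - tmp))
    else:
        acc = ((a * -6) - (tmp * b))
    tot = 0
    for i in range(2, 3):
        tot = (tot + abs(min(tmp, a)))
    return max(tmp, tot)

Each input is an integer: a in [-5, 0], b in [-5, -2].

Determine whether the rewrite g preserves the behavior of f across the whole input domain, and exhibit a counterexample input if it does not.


Input a=-4, b=-3: 4 from f versus 3 from g.
verdict: not equivalent; witness: a=-4, b=-3


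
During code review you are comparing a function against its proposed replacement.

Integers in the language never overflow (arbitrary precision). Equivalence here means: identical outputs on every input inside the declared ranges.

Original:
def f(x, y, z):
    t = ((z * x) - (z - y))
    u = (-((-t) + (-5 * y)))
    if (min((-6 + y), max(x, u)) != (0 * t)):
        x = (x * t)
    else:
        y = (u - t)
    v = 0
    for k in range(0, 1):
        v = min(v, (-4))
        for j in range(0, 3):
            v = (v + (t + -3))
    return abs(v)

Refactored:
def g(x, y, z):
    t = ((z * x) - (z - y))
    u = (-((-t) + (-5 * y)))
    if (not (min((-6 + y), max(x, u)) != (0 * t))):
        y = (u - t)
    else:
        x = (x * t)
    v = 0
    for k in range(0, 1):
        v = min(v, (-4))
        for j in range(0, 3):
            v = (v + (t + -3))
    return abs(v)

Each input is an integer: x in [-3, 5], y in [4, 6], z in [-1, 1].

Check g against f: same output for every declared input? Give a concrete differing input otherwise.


Reading the diff, among the changes: boolean connective usage differs.
Spot check at x=5, y=4, z=1 — f: t=8, then u=28, then (min((-6 + y), max(x, u)) != (0 * t)) is true, then x=40, then v=0, then (k=0), then v=-4, then (j=0), then v=1, then (j=1), then v=6, then (j=2), then v=11, then returns 11. g: t=8, then u=28, then (not (min((-6 + y), max(x, u)) != (0 * t))) is false, then x=40, then v=0, then (k=0), then v=-4, then (j=0), then v=1, then (j=1), then v=6, then (j=2), then v=11, then returns 11. Both give 11.
An exhaustive pass over the 81 declared inputs shows identical outputs.
verdict: equivalent


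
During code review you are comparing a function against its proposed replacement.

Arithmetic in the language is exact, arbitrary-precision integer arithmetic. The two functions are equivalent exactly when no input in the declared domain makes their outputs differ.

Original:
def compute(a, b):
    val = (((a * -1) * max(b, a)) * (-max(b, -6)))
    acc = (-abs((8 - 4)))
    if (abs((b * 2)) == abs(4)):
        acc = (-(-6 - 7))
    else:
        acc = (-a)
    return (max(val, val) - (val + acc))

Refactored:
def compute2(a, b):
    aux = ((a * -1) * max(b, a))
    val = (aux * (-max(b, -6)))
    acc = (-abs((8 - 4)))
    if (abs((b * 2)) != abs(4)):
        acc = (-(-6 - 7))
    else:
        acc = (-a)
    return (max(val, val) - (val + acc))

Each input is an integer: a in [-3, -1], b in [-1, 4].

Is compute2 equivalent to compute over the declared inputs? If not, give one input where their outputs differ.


Not equivalent: a=-3, b=-1 separates them (-3 vs -13).
compute: val = -3; acc = -4; (abs((b * 2)) == abs(4)) -> false; acc = 3; return -3
compute2: aux = -3; val = -3; acc = -4; (abs((b * 2)) != abs(4)) -> true; acc = 13; return -13
verdict: not equivalent; witness: a=-3, b=-1


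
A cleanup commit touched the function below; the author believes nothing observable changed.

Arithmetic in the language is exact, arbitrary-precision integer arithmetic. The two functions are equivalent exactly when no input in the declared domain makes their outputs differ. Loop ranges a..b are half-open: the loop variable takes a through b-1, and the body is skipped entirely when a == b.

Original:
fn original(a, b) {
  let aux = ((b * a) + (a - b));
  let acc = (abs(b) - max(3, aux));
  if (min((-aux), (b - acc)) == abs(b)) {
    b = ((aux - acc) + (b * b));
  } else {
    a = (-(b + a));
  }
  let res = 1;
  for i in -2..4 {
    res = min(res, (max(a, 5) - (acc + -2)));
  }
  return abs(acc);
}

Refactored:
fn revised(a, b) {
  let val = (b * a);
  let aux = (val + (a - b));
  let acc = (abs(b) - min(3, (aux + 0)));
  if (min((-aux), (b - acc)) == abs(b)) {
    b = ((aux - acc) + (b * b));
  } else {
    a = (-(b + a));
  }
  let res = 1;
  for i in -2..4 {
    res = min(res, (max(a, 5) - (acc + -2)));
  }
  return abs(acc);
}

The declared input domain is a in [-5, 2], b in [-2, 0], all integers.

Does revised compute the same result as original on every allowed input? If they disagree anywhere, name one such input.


There is a counterexample at a=-5, b=-2: 5 on one side, 1 on the other.
original: aux becomes 7; next acc becomes -5; next (min((-aux), (b - acc)) == abs(b)) evaluates to false; next a becomes 7; next res becomes 1; next at i=-2:; next res becomes 1; next at i=-1:; next res becomes 1; next at i=0:; next res becomes 1; next at i=1:; next res becomes 1; next at i=2:; next res becomes 1; next at i=3:; next res becomes 1; next final value 5
revised: val becomes 10; next aux becomes 7; next acc becomes -1; next (min((-aux), (b - acc)) == abs(b)) evaluates to false; next a becomes 7; next res becomes 1; next at i=-2:; next res becomes 1; next at i=-1:; next res becomes 1; next at i=0:; next res becomes 1; next at i=1:; next res becomes 1; next at i=2:; next res becomes 1; next at i=3:; next res becomes 1; next final value 1
verdict: not equivalent; witness: a=-5, b=-2


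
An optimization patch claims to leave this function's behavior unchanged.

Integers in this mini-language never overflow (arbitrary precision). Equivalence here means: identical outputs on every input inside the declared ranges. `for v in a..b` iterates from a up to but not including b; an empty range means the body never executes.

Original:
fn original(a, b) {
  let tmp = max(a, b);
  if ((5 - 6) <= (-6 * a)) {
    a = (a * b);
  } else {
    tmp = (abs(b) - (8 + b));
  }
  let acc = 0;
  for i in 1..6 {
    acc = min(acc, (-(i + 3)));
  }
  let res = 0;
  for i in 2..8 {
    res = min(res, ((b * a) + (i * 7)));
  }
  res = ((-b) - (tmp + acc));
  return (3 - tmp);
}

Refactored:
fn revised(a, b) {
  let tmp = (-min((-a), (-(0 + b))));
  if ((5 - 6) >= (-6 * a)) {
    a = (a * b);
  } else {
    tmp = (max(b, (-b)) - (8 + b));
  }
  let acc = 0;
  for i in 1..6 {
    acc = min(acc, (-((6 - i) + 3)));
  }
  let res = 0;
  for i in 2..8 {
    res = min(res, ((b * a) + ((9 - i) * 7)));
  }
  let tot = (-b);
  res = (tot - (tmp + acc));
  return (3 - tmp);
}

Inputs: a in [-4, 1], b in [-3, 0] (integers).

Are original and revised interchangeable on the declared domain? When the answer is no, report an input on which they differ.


Run the pair on a=-4, b=-3.
original: tmp=-3, then ((5 - 6) <= (-6 * a)) is true, then a=12, then acc=0, then (i=1), then acc=-4, then (i=2), then acc=-5, then (i=3), then acc=-6, then (i=4), then acc=-7, then (i=5), then acc=-8, then res=0, then (i=2), then res=-22, then (i=3), then res=-22, then (i=4), then res=-22, then (i=5), then res=-22, then (i=6), then res=-22, then (i=7), then res=-22, then res=14, then returns 6
revised: tmp=-3, then ((5 - 6) >= (-6 * a)) is false, then tmp=-2, then acc=0, then (i=1), then acc=-8, then (i=2), then acc=-8, then (i=3), then acc=-8, then (i=4), then acc=-8, then (i=5), then acc=-8, then res=0, then (i=2), then res=0, then (i=3), then res=0, then (i=4), then res=0, then (i=5), then res=0, then (i=6), then res=0, then (i=7), then res=0, then tot=3, then res=13, then returns 5
6 against 5: the behavior changed.
verdict: not equivalent; witness: a=-4, b=-3


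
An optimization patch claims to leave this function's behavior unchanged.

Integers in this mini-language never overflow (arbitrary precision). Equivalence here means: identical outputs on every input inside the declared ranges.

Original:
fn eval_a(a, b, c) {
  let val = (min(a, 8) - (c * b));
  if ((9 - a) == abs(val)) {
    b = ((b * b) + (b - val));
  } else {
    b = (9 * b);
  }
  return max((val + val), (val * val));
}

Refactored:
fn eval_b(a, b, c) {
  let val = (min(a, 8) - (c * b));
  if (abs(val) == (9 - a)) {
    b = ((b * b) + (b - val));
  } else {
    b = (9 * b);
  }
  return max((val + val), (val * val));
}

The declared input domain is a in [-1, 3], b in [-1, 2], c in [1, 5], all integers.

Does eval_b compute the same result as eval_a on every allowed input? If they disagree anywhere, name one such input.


Differences: same computation, different form — yet all 100 inputs agree.
verdict: equivalent


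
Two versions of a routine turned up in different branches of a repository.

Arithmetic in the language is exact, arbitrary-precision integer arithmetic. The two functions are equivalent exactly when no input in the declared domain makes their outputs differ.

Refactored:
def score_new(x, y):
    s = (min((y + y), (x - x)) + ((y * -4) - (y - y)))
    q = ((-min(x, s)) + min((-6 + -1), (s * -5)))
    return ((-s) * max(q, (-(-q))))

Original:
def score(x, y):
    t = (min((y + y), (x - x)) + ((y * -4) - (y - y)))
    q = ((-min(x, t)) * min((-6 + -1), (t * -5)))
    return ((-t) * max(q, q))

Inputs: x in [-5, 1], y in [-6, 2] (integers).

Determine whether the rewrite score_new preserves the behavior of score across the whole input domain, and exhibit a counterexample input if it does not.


These are not equivalent — on x=-5, y=-6 the outputs split (3600 vs 660).
score: t=12, then q=-300, then returns 3600
score_new: s=12, then q=-55, then returns 660
verdict: not equivalent; witness: x=-5, y=-6


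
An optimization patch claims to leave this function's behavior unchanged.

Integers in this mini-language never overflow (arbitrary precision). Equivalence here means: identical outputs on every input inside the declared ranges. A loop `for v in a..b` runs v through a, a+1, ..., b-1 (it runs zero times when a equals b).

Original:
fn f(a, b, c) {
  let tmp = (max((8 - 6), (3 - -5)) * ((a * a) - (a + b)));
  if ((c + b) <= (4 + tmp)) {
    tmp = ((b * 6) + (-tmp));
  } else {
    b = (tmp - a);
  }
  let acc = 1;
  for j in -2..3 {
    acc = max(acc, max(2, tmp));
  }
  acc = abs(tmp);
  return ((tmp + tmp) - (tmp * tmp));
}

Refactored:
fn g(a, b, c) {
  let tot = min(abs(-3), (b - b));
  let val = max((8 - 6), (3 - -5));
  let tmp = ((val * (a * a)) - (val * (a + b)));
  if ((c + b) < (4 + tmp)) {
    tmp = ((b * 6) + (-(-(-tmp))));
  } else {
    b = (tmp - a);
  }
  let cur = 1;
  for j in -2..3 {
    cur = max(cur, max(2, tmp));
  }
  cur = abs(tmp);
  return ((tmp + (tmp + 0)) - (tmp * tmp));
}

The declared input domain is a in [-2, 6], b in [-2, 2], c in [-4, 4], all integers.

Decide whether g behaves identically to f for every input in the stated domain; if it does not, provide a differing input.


Not equivalent: a=-1, b=2, c=2 separates them (-120 vs 0).
f: tmp=0, then ((c + b) <= (4 + tmp)) is true, then tmp=12, then acc=1, then (j=-2), then acc=12, then (j=-1), then acc=12, then (j=0), then acc=12, then (j=1), then acc=12, then (j=2), then acc=12, then acc=12, then returns -120
g: tot=0, then val=8, then tmp=0, then ((c + b) < (4 + tmp)) is false, then b=1, then cur=1, then (j=-2), then cur=2, then (j=-1), then cur=2, then (j=0), then cur=2, then (j=1), then cur=2, then (j=2), then cur=2, then cur=0, then returns 0
verdict: not equivalent; witness: a=-1, b=2, c=2


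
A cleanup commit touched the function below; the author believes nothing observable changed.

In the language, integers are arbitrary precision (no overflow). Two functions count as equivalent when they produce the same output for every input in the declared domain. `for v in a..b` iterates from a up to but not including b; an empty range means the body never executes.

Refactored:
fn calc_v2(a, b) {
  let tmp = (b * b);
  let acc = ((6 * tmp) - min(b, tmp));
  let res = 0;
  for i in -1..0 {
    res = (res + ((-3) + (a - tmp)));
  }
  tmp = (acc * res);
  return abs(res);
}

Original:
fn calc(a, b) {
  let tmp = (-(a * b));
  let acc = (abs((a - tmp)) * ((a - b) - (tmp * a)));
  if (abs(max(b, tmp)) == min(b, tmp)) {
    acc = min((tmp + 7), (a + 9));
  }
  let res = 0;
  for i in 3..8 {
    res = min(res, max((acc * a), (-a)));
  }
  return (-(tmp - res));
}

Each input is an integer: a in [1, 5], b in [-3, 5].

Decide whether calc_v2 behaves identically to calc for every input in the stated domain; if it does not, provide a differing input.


Not equivalent: a=1, b=-3 separates them (-3 vs 11).
calc: tmp := 3 | acc := 2 | (abs(max(b, tmp)) == min(b, tmp)): false | res := 0 | iter i=3: | res := 0 | iter i=4: | res := 0 | iter i=5: | res := 0 | iter i=6: | res := 0 | iter i=7: | res := 0 | result -3
calc_v2: tmp := 9 | acc := 57 | res := 0 | iter i=-1: | res := -11 | tmp := -627 | result 11
verdict: not equivalent; witness: a=1, b=-3


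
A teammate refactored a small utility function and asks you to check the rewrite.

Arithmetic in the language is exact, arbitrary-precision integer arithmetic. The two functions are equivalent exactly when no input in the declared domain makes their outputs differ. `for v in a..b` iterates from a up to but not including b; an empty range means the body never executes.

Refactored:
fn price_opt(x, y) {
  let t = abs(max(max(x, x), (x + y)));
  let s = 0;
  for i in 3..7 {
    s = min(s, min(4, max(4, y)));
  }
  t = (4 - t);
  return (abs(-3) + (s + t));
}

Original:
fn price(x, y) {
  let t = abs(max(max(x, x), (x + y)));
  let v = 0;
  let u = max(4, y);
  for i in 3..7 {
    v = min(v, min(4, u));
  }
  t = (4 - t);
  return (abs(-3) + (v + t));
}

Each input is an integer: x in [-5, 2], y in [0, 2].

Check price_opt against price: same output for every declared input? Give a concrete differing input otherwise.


This is a faithful refactor — local variable names differ; also statement counts differ, but the computed results match everywhere.
Spot check at x=-5, y=1 — price: t = 4; v = 0; u = 4; [i=3]; v = 0; [i=4]; v = 0; [i=5]; v = 0; [i=6]; v = 0; t = 0; return 3. price_opt: t = 4; s = 0; [i=3]; s = 0; [i=4]; s = 0; [i=5]; s = 0; [i=6]; s = 0; t = 0; return 3. Both give 3.
Sweeping the whole domain (24 inputs) finds no disagreement.
verdict: equivalent


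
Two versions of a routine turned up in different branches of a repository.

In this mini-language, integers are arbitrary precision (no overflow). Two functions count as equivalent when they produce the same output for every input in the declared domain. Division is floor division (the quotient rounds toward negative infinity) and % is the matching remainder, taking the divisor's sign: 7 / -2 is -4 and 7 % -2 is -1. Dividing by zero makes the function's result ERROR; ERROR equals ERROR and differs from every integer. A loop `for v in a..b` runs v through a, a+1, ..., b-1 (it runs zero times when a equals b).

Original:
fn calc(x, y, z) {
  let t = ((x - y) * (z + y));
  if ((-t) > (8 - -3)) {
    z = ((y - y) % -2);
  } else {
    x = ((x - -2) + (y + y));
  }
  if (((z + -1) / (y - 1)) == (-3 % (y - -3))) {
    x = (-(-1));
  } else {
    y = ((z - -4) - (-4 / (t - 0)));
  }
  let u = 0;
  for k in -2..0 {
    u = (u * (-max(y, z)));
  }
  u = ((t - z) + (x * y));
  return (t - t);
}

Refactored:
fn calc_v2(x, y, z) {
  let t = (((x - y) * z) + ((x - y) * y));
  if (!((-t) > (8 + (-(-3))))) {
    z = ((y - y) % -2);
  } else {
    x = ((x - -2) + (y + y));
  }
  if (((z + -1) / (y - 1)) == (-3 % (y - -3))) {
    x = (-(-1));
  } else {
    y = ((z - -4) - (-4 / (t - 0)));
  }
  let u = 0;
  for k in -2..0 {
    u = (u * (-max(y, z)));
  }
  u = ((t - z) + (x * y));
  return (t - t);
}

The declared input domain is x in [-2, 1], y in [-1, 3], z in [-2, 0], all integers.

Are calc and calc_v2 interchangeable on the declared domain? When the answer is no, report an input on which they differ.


These are not equivalent — on x=-1, y=-1, z=-2 the outputs split (0 vs ERROR).
calc: t becomes 0; next ((-t) > (8 - -3)) evaluates to false; next x becomes -1; next (((z + -1) / (y - 1)) == (-3 % (y - -3))) evaluates to true; next x becomes 1; next u becomes 0; next at k=-2:; next u becomes 0; next at k=-1:; next u becomes 0; next u becomes 1; next final value 0
calc_v2: t becomes 0; next (!((-t) > (8 + (-(-3))))) evaluates to true; next z becomes 0; next (((z + -1) / (y - 1)) == (-3 % (y - -3))) evaluates to false; next hits division by zero so the output is ERROR
verdict: not equivalent; witness: x=-1, y=-1, z=-2


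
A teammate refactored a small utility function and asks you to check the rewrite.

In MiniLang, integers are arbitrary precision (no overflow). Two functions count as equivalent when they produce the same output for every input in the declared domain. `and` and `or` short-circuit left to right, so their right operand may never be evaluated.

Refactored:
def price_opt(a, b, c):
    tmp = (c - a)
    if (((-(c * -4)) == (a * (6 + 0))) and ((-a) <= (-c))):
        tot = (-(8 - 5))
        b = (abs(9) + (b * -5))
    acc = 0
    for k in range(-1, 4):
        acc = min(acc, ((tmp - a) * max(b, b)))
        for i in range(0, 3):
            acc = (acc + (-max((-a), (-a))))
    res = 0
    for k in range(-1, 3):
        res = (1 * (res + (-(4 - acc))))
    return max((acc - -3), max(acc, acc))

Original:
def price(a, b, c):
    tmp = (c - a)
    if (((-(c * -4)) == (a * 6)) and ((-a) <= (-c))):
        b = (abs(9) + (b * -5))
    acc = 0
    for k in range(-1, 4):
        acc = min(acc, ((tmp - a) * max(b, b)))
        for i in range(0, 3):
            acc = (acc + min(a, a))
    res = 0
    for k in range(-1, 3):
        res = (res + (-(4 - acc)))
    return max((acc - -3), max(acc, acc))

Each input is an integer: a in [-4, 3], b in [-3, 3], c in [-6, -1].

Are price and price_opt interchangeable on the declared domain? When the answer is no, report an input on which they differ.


Equivalent — the differences include constant usage differs; local variable names differ; statement counts differ; min/max/abs usage differs; arithmetic usage differs, yet no declared input distinguishes the two.
One worked example (a=-3, b=-3, c=-4) — price: tmp = -1; (((-(c * -4)) == (a * 6)) and ((-a) <= (-c))) -> false; acc = 0; [k=-1]; acc = -6; [i=0]; acc = -9; [i=1]; acc = -12; [i=2]; acc = -15; [k=0]; acc = -15; [i=0]; acc = -18; [i=1]; acc = -21; [i=2]; acc = -24; [k=1]; acc = -24; [i=0]; acc = -27; [i=1]; acc = -30; [i=2]; acc = -33; [k=2]; acc = -33; [i=0]; acc = -36; [i=1]; acc = -39; [i=2]; acc = -42; [k=3]; acc = -42; [i=0]; acc = -45; [i=1]; acc = -48; [i=2]; acc = -51; res = 0; [k=-1]; res = -55; [k=0]; res = -110; [k=1]; res = -165; [k=2]; res = -220; return -48; price_opt: tmp = -1; (((-(c * -4)) == (a * (6 + 0))) and ((-a) <= (-c))) -> false; acc = 0; [k=-1]; acc = -6; [i=0]; acc = -9; [i=1]; acc = -12; [i=2]; acc = -15; [k=0]; acc = -15; [i=0]; acc = -18; [i=1]; acc = -21; [i=2]; acc = -24; [k=1]; acc = -24; [i=0]; acc = -27; [i=1]; acc = -30; [i=2]; acc = -33; [k=2]; acc = -33; [i=0]; acc = -36; [i=1]; acc = -39; [i=2]; acc = -42; [k=3]; acc = -42; [i=0]; acc = -45; [i=1]; acc = -48; [i=2]; acc = -51; res = 0; [k=-1]; res = -55; [k=0]; res = -110; [k=1]; res = -165; [k=2]; res = -220; return -48; agreement on -48.
Checked all 336 inputs in the declared domain: the outputs agree on every one.
verdict: equivalent


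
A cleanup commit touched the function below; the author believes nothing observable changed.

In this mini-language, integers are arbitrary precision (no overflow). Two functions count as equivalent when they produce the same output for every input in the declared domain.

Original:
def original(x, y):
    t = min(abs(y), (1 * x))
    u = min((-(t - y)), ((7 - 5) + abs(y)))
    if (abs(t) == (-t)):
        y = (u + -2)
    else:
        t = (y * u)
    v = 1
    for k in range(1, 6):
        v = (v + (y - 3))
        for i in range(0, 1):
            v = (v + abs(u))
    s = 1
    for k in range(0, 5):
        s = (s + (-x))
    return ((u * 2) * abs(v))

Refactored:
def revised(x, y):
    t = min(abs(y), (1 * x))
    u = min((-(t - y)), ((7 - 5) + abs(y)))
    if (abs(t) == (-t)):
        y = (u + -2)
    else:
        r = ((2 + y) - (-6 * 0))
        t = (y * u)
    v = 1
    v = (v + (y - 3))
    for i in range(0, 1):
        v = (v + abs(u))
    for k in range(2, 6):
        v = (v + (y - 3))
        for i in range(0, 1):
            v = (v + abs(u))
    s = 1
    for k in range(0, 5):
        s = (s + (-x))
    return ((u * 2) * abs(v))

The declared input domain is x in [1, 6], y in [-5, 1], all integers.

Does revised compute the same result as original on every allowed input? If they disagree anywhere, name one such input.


Equivalent — the differences include arithmetic usage differs, loop structure differs, statement counts differ, local variable names differ, min/max/abs usage differs, constant usage differs, yet no declared input distinguishes the two.
Tracing x=3, y=-5: original: t becomes 3; next u becomes -8; next (abs(t) == (-t)) evaluates to false; next t becomes 40; next v becomes 1; next at k=1:; next v becomes -7; next at i=0:; next v becomes 1; next at k=2:; next v becomes -7; next at i=0:; next v becomes 1; next at k=3:; next v becomes -7; next at i=0:; next v becomes 1; next at k=4:; next v becomes -7; next at i=0:; next v becomes 1; next at k=5:; next v becomes -7; next at i=0:; next v becomes 1; next s becomes 1; next at k=0:; next s becomes -2; next at k=1:; next s becomes -5; next at k=2:; next s becomes -8; next at k=3:; next s becomes -11; next at k=4:; next s becomes -14; next final value -16 | revised: t becomes 3; next u becomes -8; next (abs(t) == (-t)) evaluates to false; next r becomes -3; next t becomes 40; next v becomes 1; next v becomes -7; next at i=0:; next v becomes 1; next at k=2:; next v becomes -7; next at i=0:; next v becomes 1; next at k=3:; next v becomes -7; next at i=0:; next v becomes 1; next at k=4:; next v becomes -7; next at i=0:; next v becomes 1; next at k=5:; next v becomes -7; next at i=0:; next v becomes 1; next s becomes 1; next at k=0:; next s becomes -2; next at k=1:; next s becomes -5; next at k=2:; next s becomes -8; next at k=3:; next s becomes -11; next at k=4:; next s becomes -14; next final value -16 — matching result -16.
An exhaustive pass over the 42 declared inputs shows identical outputs.
verdict: equivalent


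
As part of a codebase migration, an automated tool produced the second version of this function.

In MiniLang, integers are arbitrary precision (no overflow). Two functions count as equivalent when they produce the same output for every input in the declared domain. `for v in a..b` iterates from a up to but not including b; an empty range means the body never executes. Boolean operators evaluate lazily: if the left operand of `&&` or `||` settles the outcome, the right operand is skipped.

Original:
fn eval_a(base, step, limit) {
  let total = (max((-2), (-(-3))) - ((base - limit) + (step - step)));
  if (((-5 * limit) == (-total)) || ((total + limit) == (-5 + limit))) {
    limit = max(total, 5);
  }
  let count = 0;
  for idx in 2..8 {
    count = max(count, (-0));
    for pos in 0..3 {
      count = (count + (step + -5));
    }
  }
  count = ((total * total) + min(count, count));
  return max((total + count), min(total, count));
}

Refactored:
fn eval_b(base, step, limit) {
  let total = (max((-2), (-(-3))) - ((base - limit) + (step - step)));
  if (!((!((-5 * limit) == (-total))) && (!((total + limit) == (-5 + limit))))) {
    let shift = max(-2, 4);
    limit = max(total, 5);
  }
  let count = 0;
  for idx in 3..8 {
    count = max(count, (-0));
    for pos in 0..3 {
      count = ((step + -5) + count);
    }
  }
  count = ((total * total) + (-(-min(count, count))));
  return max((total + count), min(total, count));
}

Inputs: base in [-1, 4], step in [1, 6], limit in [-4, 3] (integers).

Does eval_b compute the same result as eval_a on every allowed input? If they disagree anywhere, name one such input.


These are not equivalent — on base=-1, step=6, limit=-4 the outputs split (18 vs 15).
eval_a: total becomes 0; next (((-5 * limit) == (-total)) || ((total + limit) == (-5 + limit))) evaluates to false; next count becomes 0; next at idx=2:; next count becomes 0; next at pos=0:; next count becomes 1; next at pos=1:; next count becomes 2; next at pos=2:; next count becomes 3; next at idx=3:; next count becomes 3; next at pos=0:; next count becomes 4; next at pos=1:; next count becomes 5; next at pos=2:; next count becomes 6; next at idx=4:; next count becomes 6; next at pos=0:; next count becomes 7; next at pos=1:; next count becomes 8; next at pos=2:; next count becomes 9; next at idx=5:; next count becomes 9; next at pos=0:; next count becomes 10; next at pos=1:; next count becomes 11; next at pos=2:; next count becomes 12; next at idx=6:; next count becomes 12; next at pos=0:; next count becomes 13; next at pos=1:; next count becomes 14; next at pos=2:; next count becomes 15; next at idx=7:; next count becomes 15; next at pos=0:; next count becomes 16; next at pos=1:; next count becomes 17; next at pos=2:; next count becomes 18; next count becomes 18; next final value 18
eval_b: total becomes 0; next (!((!((-5 * limit) == (-total))) && (!((total + limit) == (-5 + limit))))) evaluates to false; next count becomes 0; next at idx=3:; next count becomes 0; next at pos=0:; next count becomes 1; next at pos=1:; next count becomes 2; next at pos=2:; next count becomes 3; next at idx=4:; next count becomes 3; next at pos=0:; next count becomes 4; next at pos=1:; next count becomes 5; next at pos=2:; next count becomes 6; next at idx=5:; next count becomes 6; next at pos=0:; next count becomes 7; next at pos=1:; next count becomes 8; next at pos=2:; next count becomes 9; next at idx=6:; next count becomes 9; next at pos=0:; next count becomes 10; next at pos=1:; next count becomes 11; next at pos=2:; next count becomes 12; next at idx=7:; next count becomes 12; next at pos=0:; next count becomes 13; next at pos=1:; next count becomes 14; next at pos=2:; next count becomes 15; next count becomes 15; next final value 15
verdict: not equivalent; witness: base=-1, step=6, limit=-4


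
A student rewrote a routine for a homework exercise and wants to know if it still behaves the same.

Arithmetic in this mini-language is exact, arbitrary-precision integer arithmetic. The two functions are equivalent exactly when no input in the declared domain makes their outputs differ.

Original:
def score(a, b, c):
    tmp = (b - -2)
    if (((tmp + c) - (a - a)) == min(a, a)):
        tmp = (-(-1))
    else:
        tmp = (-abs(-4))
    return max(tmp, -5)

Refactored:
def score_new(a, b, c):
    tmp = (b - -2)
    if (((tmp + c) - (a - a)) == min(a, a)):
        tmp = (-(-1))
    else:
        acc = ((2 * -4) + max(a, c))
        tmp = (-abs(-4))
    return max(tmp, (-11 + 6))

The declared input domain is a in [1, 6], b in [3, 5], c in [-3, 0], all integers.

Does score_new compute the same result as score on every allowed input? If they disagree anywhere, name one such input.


Equivalent — the differences include min/max/abs usage differs; and local variable names differ; and arithmetic usage differs; and statement counts differ; and constant usage differs, yet no declared input distinguishes the two.
One worked example (a=5, b=4, c=0) — score: tmp becomes 6; next (((tmp + c) - (a - a)) == min(a, a)) evaluates to false; next tmp becomes -4; next final value -4; score_new: tmp becomes 6; next (((tmp + c) - (a - a)) == min(a, a)) evaluates to false; next acc becomes -3; next tmp becomes -4; next final value -4; agreement on -4.
Checked all 72 inputs in the declared domain: the outputs agree on every one.
verdict: equivalent


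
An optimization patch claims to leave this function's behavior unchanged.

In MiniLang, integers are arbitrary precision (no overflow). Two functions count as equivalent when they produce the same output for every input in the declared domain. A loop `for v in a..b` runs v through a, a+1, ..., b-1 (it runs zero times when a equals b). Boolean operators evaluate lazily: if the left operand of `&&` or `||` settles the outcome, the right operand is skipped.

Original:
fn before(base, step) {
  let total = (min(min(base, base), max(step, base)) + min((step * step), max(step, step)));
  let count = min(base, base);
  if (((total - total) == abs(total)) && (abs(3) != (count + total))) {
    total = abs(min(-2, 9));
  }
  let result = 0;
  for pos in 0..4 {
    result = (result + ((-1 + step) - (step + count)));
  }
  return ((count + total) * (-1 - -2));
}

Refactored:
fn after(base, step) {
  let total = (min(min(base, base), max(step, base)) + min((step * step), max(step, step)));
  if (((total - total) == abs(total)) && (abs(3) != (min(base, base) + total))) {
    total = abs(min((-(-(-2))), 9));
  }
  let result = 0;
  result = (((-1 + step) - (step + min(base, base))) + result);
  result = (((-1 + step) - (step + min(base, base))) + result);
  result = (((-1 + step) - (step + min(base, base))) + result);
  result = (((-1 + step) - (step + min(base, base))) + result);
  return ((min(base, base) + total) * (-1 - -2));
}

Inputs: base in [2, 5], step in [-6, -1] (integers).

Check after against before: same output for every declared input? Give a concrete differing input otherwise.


Differences: min/max/abs usage differs, plus arithmetic usage differs, plus local variable names differ, plus loop structure differs, plus constant usage differs, plus statement counts differ — yet all 24 inputs agree.
verdict: equivalent


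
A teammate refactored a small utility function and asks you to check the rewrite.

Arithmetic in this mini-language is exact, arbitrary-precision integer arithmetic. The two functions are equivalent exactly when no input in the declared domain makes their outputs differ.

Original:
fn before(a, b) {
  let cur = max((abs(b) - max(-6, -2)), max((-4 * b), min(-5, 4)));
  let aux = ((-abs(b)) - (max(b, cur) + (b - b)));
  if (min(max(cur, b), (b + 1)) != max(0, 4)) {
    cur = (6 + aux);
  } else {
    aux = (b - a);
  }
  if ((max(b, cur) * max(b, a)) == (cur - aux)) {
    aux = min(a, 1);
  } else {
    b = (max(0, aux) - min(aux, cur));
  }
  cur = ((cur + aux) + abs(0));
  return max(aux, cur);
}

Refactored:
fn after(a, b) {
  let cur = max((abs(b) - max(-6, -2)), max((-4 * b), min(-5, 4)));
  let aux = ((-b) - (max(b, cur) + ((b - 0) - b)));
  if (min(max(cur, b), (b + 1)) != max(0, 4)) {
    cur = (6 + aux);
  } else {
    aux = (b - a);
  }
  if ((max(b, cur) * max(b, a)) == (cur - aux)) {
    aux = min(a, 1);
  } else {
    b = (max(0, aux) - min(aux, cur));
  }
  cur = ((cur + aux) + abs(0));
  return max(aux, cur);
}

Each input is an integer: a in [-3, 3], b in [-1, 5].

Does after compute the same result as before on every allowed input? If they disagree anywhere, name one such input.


The rewrite breaks on a=-3, b=-1, where the results are -4 and 0.
before: cur=4, then aux=-5, then (min(max(cur, b), (b + 1)) != max(0, 4)) is true, then cur=1, then ((max(b, cur) * max(b, a)) == (cur - aux)) is false, then b=5, then cur=-4, then returns -4
after: cur=4, then aux=-3, then (min(max(cur, b), (b + 1)) != max(0, 4)) is true, then cur=3, then ((max(b, cur) * max(b, a)) == (cur - aux)) is false, then b=3, then cur=0, then returns 0
verdict: not equivalent; witness: a=-3, b=-1


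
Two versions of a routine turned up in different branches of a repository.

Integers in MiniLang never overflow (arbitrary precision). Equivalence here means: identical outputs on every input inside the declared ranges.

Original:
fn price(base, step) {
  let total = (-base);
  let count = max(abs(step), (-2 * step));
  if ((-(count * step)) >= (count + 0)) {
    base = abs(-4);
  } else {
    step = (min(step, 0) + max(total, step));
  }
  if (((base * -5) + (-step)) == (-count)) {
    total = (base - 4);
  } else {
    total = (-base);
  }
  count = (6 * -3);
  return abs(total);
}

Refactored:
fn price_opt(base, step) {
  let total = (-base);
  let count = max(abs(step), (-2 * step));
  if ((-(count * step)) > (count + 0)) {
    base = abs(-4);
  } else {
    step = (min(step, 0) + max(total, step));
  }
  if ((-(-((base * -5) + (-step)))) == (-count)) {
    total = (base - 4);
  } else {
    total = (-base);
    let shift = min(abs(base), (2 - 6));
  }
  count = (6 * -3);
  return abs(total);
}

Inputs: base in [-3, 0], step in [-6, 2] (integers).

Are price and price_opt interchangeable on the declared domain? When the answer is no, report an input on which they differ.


On input base=-3, step=-1, price returns 4 while price_opt returns 3.
verdict: not equivalent; witness: base=-3, step=-1
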